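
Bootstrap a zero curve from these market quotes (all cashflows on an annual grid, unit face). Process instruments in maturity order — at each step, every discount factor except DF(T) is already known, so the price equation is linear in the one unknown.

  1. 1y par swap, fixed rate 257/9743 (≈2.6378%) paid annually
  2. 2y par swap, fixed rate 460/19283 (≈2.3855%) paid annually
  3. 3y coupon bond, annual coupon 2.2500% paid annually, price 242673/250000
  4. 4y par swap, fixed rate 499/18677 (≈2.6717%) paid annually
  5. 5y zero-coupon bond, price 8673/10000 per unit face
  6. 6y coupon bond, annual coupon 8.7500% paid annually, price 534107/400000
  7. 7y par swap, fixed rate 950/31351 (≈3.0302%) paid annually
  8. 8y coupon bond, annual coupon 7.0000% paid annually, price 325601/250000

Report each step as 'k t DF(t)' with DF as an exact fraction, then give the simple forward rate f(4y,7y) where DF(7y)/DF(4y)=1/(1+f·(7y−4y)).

step 1 [1y] swap r/1=257/9743: DF=(1 − 257/9743·(0))/(1+257/9743) = 9743/10000 ≈ 0.974300
step 2 [2y] swap r/1=460/19283: DF=(1 − 460/19283·(0.974300))/(1+460/19283) = 477/500 ≈ 0.954000
step 3 [3y] bond c/1=9/400: DF=(242673/250000 − 9/400·(0.974300+0.954000))/(1+9/400) = 9069/10000 ≈ 0.906900
step 4 [4y] swap r/1=499/18677: DF=(1 − 499/18677·(0.974300+0.954000+0.906900))/(1+499/18677) = 4501/5000 ≈ 0.900200
step 5 [5y] zero: DF = P = 8673/10000 ≈ 0.867300
step 6 [6y] bond c/1=7/80: DF=(534107/400000 − 7/80·(0.974300+0.954000+0.906900+0.900200+0.867300))/(1+7/80) = 343/400 ≈ 0.857500
step 7 [7y] swap r/1=950/31351: DF=(1 − 950/31351·(0.974300+0.954000+0.906900+0.900200+0.867300+0.857500))/(1+950/31351) = 81/100 ≈ 0.810000
step 8 [8y] bond c/1=7/100: DF=(325601/250000 − 7/100·(0.974300+0.954000+0.906900+0.900200+0.867300+0.857500+0.810000))/(1+7/100) = 807/1000 ≈ 0.807000

1 1 9743/10000
2 2 477/500
3 3 9069/10000
4 4 4501/5000
5 5 8673/10000
6 6 343/400
7 7 81/100
8 8 807/1000
f(4y,7y) = ((4501/5000)/(81/100) − 1)/(3) = 451/12150 ≈ 3.7119%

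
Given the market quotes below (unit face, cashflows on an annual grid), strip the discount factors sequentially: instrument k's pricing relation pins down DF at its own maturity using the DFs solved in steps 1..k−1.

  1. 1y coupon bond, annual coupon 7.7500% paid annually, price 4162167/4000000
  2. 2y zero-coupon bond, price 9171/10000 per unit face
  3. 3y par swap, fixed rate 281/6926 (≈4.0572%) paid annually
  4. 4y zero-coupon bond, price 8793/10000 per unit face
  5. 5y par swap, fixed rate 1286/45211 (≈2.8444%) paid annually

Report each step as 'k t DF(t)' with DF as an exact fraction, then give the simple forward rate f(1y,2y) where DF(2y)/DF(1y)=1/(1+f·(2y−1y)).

1 1 9657/10000
2 2 9171/10000
3 3 2219/2500
4 4 8793/10000
5 5 4357/5000
f(1y,2y) = ((9657/10000)/(9171/10000) − 1)/(1) = 54/1019 ≈ 5.2993%

step 1 [1y] bond c/1=31/400: DF=(4162167/4000000 − 31/400·(0))/(1+31/400) = 9657/10000 ≈ 0.965700
step 2 [2y] zero: DF = P = 9171/10000 ≈ 0.917100
step 3 [3y] swap r/1=281/6926: DF=(1 − 281/6926·(0.965700+0.917100))/(1+281/6926) = 2219/2500 ≈ 0.887600
step 4 [4y] zero: DF = P = 8793/10000 ≈ 0.879300
step 5 [5y] swap r/1=1286/45211: DF=(1 − 1286/45211·(0.965700+0.917100+0.887600+0.879300))/(1+1286/45211) = 4357/5000 ≈ 0.871400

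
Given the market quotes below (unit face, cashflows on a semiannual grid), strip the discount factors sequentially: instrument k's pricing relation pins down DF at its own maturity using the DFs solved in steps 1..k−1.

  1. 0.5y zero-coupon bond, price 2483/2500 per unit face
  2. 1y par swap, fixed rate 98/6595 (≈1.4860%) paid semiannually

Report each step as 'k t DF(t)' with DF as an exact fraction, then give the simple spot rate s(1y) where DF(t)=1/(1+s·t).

step 1 [0.5y] zero: DF = P = 2483/2500 ≈ 0.993200
step 2 [1y] swap r/2=49/6595: DF=(1 − 49/6595·(0.993200))/(1+49/6595) = 9853/10000 ≈ 0.985300

1 1/2 2483/2500
2 1 9853/10000
s(1y) = (1/(9853/10000) − 1)/(1) = 147/9853 ≈ 1.4919%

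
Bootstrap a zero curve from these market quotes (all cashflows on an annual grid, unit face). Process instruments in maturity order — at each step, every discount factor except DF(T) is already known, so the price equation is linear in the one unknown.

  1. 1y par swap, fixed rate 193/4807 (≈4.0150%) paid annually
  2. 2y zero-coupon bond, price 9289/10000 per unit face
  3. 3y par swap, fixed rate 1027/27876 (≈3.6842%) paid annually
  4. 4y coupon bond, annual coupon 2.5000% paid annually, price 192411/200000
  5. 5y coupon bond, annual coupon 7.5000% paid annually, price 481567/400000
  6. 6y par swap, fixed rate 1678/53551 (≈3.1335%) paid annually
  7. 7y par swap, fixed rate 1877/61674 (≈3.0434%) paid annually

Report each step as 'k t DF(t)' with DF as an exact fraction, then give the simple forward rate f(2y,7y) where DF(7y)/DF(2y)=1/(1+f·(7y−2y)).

1 1 4807/5000
2 2 9289/10000
3 3 8973/10000
4 4 4353/5000
5 5 8647/10000
6 6 4161/5000
7 7 8123/10000
f(2y,7y) = ((9289/10000)/(8123/10000) − 1)/(5) = 1166/40615 ≈ 2.8709%

step 1 [1y] swap r/1=193/4807: DF=(1 − 193/4807·(0))/(1+193/4807) = 4807/5000 ≈ 0.961400
step 2 [2y] zero: DF = P = 9289/10000 ≈ 0.928900
step 3 [3y] swap r/1=1027/27876: DF=(1 − 1027/27876·(0.961400+0.928900))/(1+1027/27876) = 8973/10000 ≈ 0.897300
step 4 [4y] bond c/1=1/40: DF=(192411/200000 − 1/40·(0.961400+0.928900+0.897300))/(1+1/40) = 4353/5000 ≈ 0.870600
step 5 [5y] bond c/1=3/40: DF=(481567/400000 − 3/40·(0.961400+0.928900+0.897300+0.870600))/(1+3/40) = 8647/10000 ≈ 0.864700
step 6 [6y] swap r/1=1678/53551: DF=(1 − 1678/53551·(0.961400+0.928900+0.897300+0.870600+0.864700))/(1+1678/53551) = 4161/5000 ≈ 0.832200
step 7 [7y] swap r/1=1877/61674: DF=(1 − 1877/61674·(0.961400+0.928900+0.897300+0.870600+0.864700+0.832200))/(1+1877/61674) = 8123/10000 ≈ 0.812300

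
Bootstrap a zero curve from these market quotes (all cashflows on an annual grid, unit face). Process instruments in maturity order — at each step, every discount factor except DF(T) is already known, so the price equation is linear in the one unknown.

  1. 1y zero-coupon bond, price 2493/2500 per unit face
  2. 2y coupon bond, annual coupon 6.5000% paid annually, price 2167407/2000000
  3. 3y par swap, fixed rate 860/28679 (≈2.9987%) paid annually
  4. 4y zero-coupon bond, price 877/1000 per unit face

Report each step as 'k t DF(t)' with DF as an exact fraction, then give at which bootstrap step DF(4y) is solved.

step 1 [1y] zero: DF = P = 2493/2500 ≈ 0.997200
step 2 [2y] bond c/1=13/200: DF=(2167407/2000000 − 13/200·(0.997200))/(1+13/200) = 9567/10000 ≈ 0.956700
step 3 [3y] swap r/1=860/28679: DF=(1 − 860/28679·(0.997200+0.956700))/(1+860/28679) = 457/500 ≈ 0.914000
step 4 [4y] zero: DF = P = 877/1000 ≈ 0.877000

1 1 2493/2500
2 2 9567/10000
3 3 457/500
4 4 877/1000
DF(4y) is solved at step 4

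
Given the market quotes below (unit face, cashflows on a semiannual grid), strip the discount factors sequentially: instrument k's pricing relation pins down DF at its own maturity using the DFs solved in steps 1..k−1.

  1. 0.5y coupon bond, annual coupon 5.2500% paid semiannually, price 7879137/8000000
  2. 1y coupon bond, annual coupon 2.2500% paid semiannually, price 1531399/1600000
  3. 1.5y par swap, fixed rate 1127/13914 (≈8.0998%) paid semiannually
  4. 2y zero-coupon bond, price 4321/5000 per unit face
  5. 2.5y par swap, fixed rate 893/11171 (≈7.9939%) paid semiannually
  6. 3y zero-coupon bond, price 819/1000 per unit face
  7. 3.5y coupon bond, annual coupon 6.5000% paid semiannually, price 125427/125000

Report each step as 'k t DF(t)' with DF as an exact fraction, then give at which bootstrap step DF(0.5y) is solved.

step 1 [0.5y] bond c/2=21/800: DF=(7879137/8000000 − 21/800·(0))/(1+21/800) = 9597/10000 ≈ 0.959700
step 2 [1y] bond c/2=9/800: DF=(1531399/1600000 − 9/800·(0.959700))/(1+9/800) = 4679/5000 ≈ 0.935800
step 3 [1.5y] swap r/2=1127/27828: DF=(1 − 1127/27828·(0.959700+0.935800))/(1+1127/27828) = 8873/10000 ≈ 0.887300
step 4 [2y] zero: DF = P = 4321/5000 ≈ 0.864200
step 5 [2.5y] swap r/2=893/22342: DF=(1 − 893/22342·(0.959700+0.935800+0.887300+0.864200))/(1+893/22342) = 4107/5000 ≈ 0.821400
step 6 [3y] zero: DF = P = 819/1000 ≈ 0.819000
step 7 [3.5y] bond c/2=13/400: DF=(125427/125000 − 13/400·(0.959700+0.935800+0.887300+0.864200+0.821400+0.819000))/(1+13/400) = 4027/5000 ≈ 0.805400

1 1/2 9597/10000
2 1 4679/5000
3 3/2 8873/10000
4 2 4321/5000
5 5/2 4107/5000
6 3 819/1000
7 7/2 4027/5000
DF(0.5y) is solved at step 1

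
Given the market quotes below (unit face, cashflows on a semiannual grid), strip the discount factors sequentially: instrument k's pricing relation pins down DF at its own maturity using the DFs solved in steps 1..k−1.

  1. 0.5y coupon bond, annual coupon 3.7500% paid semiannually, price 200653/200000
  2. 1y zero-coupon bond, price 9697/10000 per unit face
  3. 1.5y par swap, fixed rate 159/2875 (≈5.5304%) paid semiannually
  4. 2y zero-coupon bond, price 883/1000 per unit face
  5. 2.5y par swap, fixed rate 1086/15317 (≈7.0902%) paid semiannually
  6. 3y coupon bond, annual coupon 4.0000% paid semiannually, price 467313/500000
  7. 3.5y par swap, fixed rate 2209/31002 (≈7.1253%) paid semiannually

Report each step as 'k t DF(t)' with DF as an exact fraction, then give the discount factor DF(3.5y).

1 1/2 1231/1250
2 1 9697/10000
3 3/2 1841/2000
4 2 883/1000
5 5/2 8371/10000
6 3 4131/5000
7 7/2 7791/10000
DF(3.5y) = 7791/10000 ≈ 0.779100

step 1 [0.5y] bond c/2=3/160: DF=(200653/200000 − 3/160·(0))/(1+3/160) = 1231/1250 ≈ 0.984800
step 2 [1y] zero: DF = P = 9697/10000 ≈ 0.969700
step 3 [1.5y] swap r/2=159/5750: DF=(1 − 159/5750·(0.984800+0.969700))/(1+159/5750) = 1841/2000 ≈ 0.920500
step 4 [2y] zero: DF = P = 883/1000 ≈ 0.883000
step 5 [2.5y] swap r/2=543/15317: DF=(1 − 543/15317·(0.984800+0.969700+0.920500+0.883000))/(1+543/15317) = 8371/10000 ≈ 0.837100
step 6 [3y] bond c/2=1/50: DF=(467313/500000 − 1/50·(0.984800+0.969700+0.920500+0.883000+0.837100))/(1+1/50) = 4131/5000 ≈ 0.826200
step 7 [3.5y] swap r/2=2209/62004: DF=(1 − 2209/62004·(0.984800+0.969700+0.920500+0.883000+0.837100+0.826200))/(1+2209/62004) = 7791/10000 ≈ 0.779100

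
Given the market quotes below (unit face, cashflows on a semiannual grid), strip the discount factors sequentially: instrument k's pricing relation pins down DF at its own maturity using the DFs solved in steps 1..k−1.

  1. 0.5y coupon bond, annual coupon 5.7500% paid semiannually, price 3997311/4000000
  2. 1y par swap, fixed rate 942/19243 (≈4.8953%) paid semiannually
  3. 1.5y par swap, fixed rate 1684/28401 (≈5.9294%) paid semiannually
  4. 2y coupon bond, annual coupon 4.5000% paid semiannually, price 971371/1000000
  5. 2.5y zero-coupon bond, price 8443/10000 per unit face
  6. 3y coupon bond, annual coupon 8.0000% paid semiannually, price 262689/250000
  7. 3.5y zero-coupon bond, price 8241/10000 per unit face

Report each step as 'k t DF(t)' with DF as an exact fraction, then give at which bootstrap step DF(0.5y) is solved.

step 1 [0.5y] bond c/2=23/800: DF=(3997311/4000000 − 23/800·(0))/(1+23/800) = 4857/5000 ≈ 0.971400
step 2 [1y] swap r/2=471/19243: DF=(1 − 471/19243·(0.971400))/(1+471/19243) = 9529/10000 ≈ 0.952900
step 3 [1.5y] swap r/2=842/28401: DF=(1 − 842/28401·(0.971400+0.952900))/(1+842/28401) = 4579/5000 ≈ 0.915800
step 4 [2y] bond c/2=9/400: DF=(971371/1000000 − 9/400·(0.971400+0.952900+0.915800))/(1+9/400) = 71/80 ≈ 0.887500
step 5 [2.5y] zero: DF = P = 8443/10000 ≈ 0.844300
step 6 [3y] bond c/2=1/25: DF=(262689/250000 − 1/25·(0.971400+0.952900+0.915800+0.887500+0.844300))/(1+1/25) = 1669/2000 ≈ 0.834500
step 7 [3.5y] zero: DF = P = 8241/10000 ≈ 0.824100

1 1/2 4857/5000
2 1 9529/10000
3 3/2 4579/5000
4 2 71/80
5 5/2 8443/10000
6 3 1669/2000
7 7/2 8241/10000
DF(0.5y) is solved at step 1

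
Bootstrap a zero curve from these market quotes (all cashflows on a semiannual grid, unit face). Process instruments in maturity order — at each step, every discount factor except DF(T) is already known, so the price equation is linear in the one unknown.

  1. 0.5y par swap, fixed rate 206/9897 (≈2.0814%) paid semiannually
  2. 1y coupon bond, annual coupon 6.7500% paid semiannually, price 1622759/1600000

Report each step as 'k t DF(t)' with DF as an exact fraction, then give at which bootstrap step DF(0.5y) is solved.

step 1 [0.5y] swap r/2=103/9897: DF=(1 − 103/9897·(0))/(1+103/9897) = 9897/10000 ≈ 0.989700
step 2 [1y] bond c/2=27/800: DF=(1622759/1600000 − 27/800·(0.989700))/(1+27/800) = 593/625 ≈ 0.948800

1 1/2 9897/10000
2 1 593/625
DF(0.5y) is solved at step 1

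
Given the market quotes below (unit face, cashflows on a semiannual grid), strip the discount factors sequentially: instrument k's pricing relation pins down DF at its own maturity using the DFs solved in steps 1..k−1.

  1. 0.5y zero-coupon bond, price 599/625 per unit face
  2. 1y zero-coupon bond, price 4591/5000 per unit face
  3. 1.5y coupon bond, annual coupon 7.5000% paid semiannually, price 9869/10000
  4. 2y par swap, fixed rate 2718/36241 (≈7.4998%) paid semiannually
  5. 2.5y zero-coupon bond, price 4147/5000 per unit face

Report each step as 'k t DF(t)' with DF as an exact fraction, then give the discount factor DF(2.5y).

1 1/2 599/625
2 1 4591/5000
3 3/2 4417/5000
4 2 8641/10000
5 5/2 4147/5000
DF(2.5y) = 4147/5000 ≈ 0.829400

step 1 [0.5y] zero: DF = P = 599/625 ≈ 0.958400
step 2 [1y] zero: DF = P = 4591/5000 ≈ 0.918200
step 3 [1.5y] bond c/2=3/80: DF=(9869/10000 − 3/80·(0.958400+0.918200))/(1+3/80) = 4417/5000 ≈ 0.883400
step 4 [2y] swap r/2=1359/36241: DF=(1 − 1359/36241·(0.958400+0.918200+0.883400))/(1+1359/36241) = 8641/10000 ≈ 0.864100
step 5 [2.5y] zero: DF = P = 4147/5000 ≈ 0.829400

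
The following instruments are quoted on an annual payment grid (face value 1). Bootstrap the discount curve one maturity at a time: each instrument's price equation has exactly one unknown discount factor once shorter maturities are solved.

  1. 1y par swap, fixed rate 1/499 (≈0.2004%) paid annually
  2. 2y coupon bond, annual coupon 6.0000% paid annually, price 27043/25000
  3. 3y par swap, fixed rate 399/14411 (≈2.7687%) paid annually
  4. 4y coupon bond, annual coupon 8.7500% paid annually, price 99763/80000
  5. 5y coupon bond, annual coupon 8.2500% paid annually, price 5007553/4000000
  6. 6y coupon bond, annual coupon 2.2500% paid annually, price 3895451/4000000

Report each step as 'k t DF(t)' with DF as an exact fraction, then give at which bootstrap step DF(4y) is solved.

step 1 [1y] swap r/1=1/499: DF=(1 − 1/499·(0))/(1+1/499) = 499/500 ≈ 0.998000
step 2 [2y] bond c/1=3/50: DF=(27043/25000 − 3/50·(0.998000))/(1+3/50) = 241/250 ≈ 0.964000
step 3 [3y] swap r/1=399/14411: DF=(1 − 399/14411·(0.998000+0.964000))/(1+399/14411) = 4601/5000 ≈ 0.920200
step 4 [4y] bond c/1=7/80: DF=(99763/80000 − 7/80·(0.998000+0.964000+0.920200))/(1+7/80) = 2287/2500 ≈ 0.914800
step 5 [5y] bond c/1=33/400: DF=(5007553/4000000 − 33/400·(0.998000+0.964000+0.920200+0.914800))/(1+33/400) = 8671/10000 ≈ 0.867100
step 6 [6y] bond c/1=9/400: DF=(3895451/4000000 − 9/400·(0.998000+0.964000+0.920200+0.914800+0.867100))/(1+9/400) = 4249/5000 ≈ 0.849800

1 1 499/500
2 2 241/250
3 3 4601/5000
4 4 2287/2500
5 5 8671/10000
6 6 4249/5000
DF(4y) is solved at step 4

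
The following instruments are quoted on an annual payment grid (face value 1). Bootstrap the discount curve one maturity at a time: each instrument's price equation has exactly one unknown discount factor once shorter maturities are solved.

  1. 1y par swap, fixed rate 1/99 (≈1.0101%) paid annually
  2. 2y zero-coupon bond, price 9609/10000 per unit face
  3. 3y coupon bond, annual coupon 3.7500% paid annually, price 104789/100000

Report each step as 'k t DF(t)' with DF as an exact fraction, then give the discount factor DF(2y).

step 1 [1y] swap r/1=1/99: DF=(1 − 1/99·(0))/(1+1/99) = 99/100 ≈ 0.990000
step 2 [2y] zero: DF = P = 9609/10000 ≈ 0.960900
step 3 [3y] bond c/1=3/80: DF=(104789/100000 − 3/80·(0.990000+0.960900))/(1+3/80) = 1879/2000 ≈ 0.939500

1 1 99/100
2 2 9609/10000
3 3 1879/2000
DF(2y) = 9609/10000 ≈ 0.960900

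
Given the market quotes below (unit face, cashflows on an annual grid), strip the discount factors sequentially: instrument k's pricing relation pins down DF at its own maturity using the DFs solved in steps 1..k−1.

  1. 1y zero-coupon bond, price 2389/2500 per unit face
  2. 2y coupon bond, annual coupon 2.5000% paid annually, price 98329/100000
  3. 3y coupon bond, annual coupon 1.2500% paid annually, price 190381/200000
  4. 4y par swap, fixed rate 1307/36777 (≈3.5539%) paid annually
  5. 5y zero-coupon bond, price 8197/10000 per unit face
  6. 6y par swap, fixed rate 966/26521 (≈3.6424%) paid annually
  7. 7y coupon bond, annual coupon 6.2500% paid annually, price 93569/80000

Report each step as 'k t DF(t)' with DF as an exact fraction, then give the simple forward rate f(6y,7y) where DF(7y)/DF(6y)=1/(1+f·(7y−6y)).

1 1 2389/2500
2 2 117/125
3 3 573/625
4 4 8693/10000
5 5 8197/10000
6 6 2017/2500
7 7 493/625
f(6y,7y) = ((2017/2500)/(493/625) − 1)/(1) = 45/1972 ≈ 2.2819%

step 1 [1y] zero: DF = P = 2389/2500 ≈ 0.955600
step 2 [2y] bond c/1=1/40: DF=(98329/100000 − 1/40·(0.955600))/(1+1/40) = 117/125 ≈ 0.936000
step 3 [3y] bond c/1=1/80: DF=(190381/200000 − 1/80·(0.955600+0.936000))/(1+1/80) = 573/625 ≈ 0.916800
step 4 [4y] swap r/1=1307/36777: DF=(1 − 1307/36777·(0.955600+0.936000+0.916800))/(1+1307/36777) = 8693/10000 ≈ 0.869300
step 5 [5y] zero: DF = P = 8197/10000 ≈ 0.819700
step 6 [6y] swap r/1=966/26521: DF=(1 − 966/26521·(0.955600+0.936000+0.916800+0.869300+0.819700))/(1+966/26521) = 2017/2500 ≈ 0.806800
step 7 [7y] bond c/1=1/16: DF=(93569/80000 − 1/16·(0.955600+0.936000+0.916800+0.869300+0.819700+0.806800))/(1+1/16) = 493/625 ≈ 0.788800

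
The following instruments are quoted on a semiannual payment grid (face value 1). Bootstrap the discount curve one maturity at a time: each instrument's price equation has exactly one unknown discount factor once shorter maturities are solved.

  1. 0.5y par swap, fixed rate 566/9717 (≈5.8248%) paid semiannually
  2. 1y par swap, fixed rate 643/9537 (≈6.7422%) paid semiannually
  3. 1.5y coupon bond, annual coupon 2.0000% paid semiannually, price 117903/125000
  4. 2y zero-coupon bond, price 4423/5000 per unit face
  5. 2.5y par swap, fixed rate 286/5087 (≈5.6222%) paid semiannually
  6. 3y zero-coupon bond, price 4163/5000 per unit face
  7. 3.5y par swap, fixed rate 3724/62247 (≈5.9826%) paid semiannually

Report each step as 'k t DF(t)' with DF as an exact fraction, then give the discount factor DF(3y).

step 1 [0.5y] swap r/2=283/9717: DF=(1 − 283/9717·(0))/(1+283/9717) = 9717/10000 ≈ 0.971700
step 2 [1y] swap r/2=643/19074: DF=(1 − 643/19074·(0.971700))/(1+643/19074) = 9357/10000 ≈ 0.935700
step 3 [1.5y] bond c/2=1/100: DF=(117903/125000 − 1/100·(0.971700+0.935700))/(1+1/100) = 183/200 ≈ 0.915000
step 4 [2y] zero: DF = P = 4423/5000 ≈ 0.884600
step 5 [2.5y] swap r/2=143/5087: DF=(1 − 143/5087·(0.971700+0.935700+0.915000+0.884600))/(1+143/5087) = 8713/10000 ≈ 0.871300
step 6 [3y] zero: DF = P = 4163/5000 ≈ 0.832600
step 7 [3.5y] swap r/2=1862/62247: DF=(1 − 1862/62247·(0.971700+0.935700+0.915000+0.884600+0.871300+0.832600))/(1+1862/62247) = 4069/5000 ≈ 0.813800

1 1/2 9717/10000
2 1 9357/10000
3 3/2 183/200
4 2 4423/5000
5 5/2 8713/10000
6 3 4163/5000
7 7/2 4069/5000
DF(3y) = 4163/5000 ≈ 0.832600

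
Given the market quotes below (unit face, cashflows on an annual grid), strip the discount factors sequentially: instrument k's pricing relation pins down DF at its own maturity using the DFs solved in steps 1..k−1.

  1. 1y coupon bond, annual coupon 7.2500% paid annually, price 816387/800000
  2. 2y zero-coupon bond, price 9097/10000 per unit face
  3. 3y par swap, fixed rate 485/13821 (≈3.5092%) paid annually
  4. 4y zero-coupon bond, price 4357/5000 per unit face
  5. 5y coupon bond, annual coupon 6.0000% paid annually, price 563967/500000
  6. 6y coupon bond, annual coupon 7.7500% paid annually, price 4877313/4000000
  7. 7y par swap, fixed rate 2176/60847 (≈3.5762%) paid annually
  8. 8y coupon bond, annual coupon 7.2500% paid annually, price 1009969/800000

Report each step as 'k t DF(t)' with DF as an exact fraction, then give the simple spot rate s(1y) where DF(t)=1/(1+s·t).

1 1 1903/2000
2 2 9097/10000
3 3 903/1000
4 4 4357/5000
5 5 8583/10000
6 6 2021/2500
7 7 489/625
8 8 3829/5000
s(1y) = (1/(1903/2000) − 1)/(1) = 97/1903 ≈ 5.0972%

step 1 [1y] bond c/1=29/400: DF=(816387/800000 − 29/400·(0))/(1+29/400) = 1903/2000 ≈ 0.951500
step 2 [2y] zero: DF = P = 9097/10000 ≈ 0.909700
step 3 [3y] swap r/1=485/13821: DF=(1 − 485/13821·(0.951500+0.909700))/(1+485/13821) = 903/1000 ≈ 0.903000
step 4 [4y] zero: DF = P = 4357/5000 ≈ 0.871400
step 5 [5y] bond c/1=3/50: DF=(563967/500000 − 3/50·(0.951500+0.909700+0.903000+0.871400))/(1+3/50) = 8583/10000 ≈ 0.858300
step 6 [6y] bond c/1=31/400: DF=(4877313/4000000 − 31/400·(0.951500+0.909700+0.903000+0.871400+0.858300))/(1+31/400) = 2021/2500 ≈ 0.808400
step 7 [7y] swap r/1=2176/60847: DF=(1 − 2176/60847·(0.951500+0.909700+0.903000+0.871400+0.858300+0.808400))/(1+2176/60847) = 489/625 ≈ 0.782400
step 8 [8y] bond c/1=29/400: DF=(1009969/800000 − 29/400·(0.951500+0.909700+0.903000+0.871400+0.858300+0.808400+0.782400))/(1+29/400) = 3829/5000 ≈ 0.765800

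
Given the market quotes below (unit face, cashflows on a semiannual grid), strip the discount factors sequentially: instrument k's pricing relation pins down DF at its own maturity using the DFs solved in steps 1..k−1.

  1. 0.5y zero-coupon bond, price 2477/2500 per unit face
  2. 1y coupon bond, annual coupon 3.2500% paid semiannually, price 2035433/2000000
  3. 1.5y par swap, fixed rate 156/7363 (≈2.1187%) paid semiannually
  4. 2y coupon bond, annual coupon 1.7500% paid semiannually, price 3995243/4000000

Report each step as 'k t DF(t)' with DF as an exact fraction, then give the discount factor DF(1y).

step 1 [0.5y] zero: DF = P = 2477/2500 ≈ 0.990800
step 2 [1y] bond c/2=13/800: DF=(2035433/2000000 − 13/800·(0.990800))/(1+13/800) = 616/625 ≈ 0.985600
step 3 [1.5y] swap r/2=78/7363: DF=(1 − 78/7363·(0.990800+0.985600))/(1+78/7363) = 1211/1250 ≈ 0.968800
step 4 [2y] bond c/2=7/800: DF=(3995243/4000000 − 7/800·(0.990800+0.985600+0.968800))/(1+7/800) = 4823/5000 ≈ 0.964600

1 1/2 2477/2500
2 1 616/625
3 3/2 1211/1250
4 2 4823/5000
DF(1y) = 616/625 ≈ 0.985600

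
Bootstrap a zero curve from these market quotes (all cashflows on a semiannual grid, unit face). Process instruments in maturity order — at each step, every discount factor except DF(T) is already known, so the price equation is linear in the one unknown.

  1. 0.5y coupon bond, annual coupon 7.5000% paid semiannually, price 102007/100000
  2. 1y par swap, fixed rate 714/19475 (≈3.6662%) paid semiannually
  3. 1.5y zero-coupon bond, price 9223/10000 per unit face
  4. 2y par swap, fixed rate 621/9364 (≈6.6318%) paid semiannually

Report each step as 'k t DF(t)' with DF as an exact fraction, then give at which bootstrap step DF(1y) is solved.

1 1/2 1229/1250
2 1 9643/10000
3 3/2 9223/10000
4 2 4379/5000
DF(1y) is solved at step 2

step 1 [0.5y] bond c/2=3/80: DF=(102007/100000 − 3/80·(0))/(1+3/80) = 1229/1250 ≈ 0.983200
step 2 [1y] swap r/2=357/19475: DF=(1 − 357/19475·(0.983200))/(1+357/19475) = 9643/10000 ≈ 0.964300
step 3 [1.5y] zero: DF = P = 9223/10000 ≈ 0.922300
step 4 [2y] swap r/2=621/18728: DF=(1 − 621/18728·(0.983200+0.964300+0.922300))/(1+621/18728) = 4379/5000 ≈ 0.875800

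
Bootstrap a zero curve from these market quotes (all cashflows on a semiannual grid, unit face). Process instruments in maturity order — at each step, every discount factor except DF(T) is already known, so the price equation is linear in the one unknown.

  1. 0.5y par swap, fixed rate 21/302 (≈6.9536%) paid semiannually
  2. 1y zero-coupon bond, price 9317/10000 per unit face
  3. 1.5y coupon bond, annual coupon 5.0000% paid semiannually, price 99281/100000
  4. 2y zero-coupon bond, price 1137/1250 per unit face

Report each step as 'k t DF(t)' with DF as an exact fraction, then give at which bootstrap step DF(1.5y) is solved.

1 1/2 604/625
2 1 9317/10000
3 3/2 9223/10000
4 2 1137/1250
DF(1.5y) is solved at step 3

step 1 [0.5y] swap r/2=21/604: DF=(1 − 21/604·(0))/(1+21/604) = 604/625 ≈ 0.966400
step 2 [1y] zero: DF = P = 9317/10000 ≈ 0.931700
step 3 [1.5y] bond c/2=1/40: DF=(99281/100000 − 1/40·(0.966400+0.931700))/(1+1/40) = 9223/10000 ≈ 0.922300
step 4 [2y] zero: DF = P = 1137/1250 ≈ 0.909600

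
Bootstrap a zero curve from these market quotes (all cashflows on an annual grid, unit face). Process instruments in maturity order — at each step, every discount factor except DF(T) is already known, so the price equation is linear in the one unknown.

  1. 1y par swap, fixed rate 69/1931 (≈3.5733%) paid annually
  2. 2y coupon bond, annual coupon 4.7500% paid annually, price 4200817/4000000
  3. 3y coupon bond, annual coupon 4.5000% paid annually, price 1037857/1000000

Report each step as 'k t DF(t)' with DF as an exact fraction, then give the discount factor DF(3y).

step 1 [1y] swap r/1=69/1931: DF=(1 − 69/1931·(0))/(1+69/1931) = 1931/2000 ≈ 0.965500
step 2 [2y] bond c/1=19/400: DF=(4200817/4000000 − 19/400·(0.965500))/(1+19/400) = 2397/2500 ≈ 0.958800
step 3 [3y] bond c/1=9/200: DF=(1037857/1000000 − 9/200·(0.965500+0.958800))/(1+9/200) = 9103/10000 ≈ 0.910300

1 1 1931/2000
2 2 2397/2500
3 3 9103/10000
DF(3y) = 9103/10000 ≈ 0.910300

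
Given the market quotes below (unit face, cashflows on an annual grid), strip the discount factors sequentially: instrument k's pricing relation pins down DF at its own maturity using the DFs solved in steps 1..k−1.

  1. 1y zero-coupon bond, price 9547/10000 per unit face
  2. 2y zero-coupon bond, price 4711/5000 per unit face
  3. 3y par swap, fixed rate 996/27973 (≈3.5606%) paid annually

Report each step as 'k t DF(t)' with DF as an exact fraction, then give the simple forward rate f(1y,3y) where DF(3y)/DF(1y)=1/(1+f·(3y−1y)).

1 1 9547/10000
2 2 4711/5000
3 3 2251/2500
f(1y,3y) = ((9547/10000)/(2251/2500) − 1)/(2) = 543/18008 ≈ 3.0153%

step 1 [1y] zero: DF = P = 9547/10000 ≈ 0.954700
step 2 [2y] zero: DF = P = 4711/5000 ≈ 0.942200
step 3 [3y] swap r/1=996/27973: DF=(1 − 996/27973·(0.954700+0.942200))/(1+996/27973) = 2251/2500 ≈ 0.900400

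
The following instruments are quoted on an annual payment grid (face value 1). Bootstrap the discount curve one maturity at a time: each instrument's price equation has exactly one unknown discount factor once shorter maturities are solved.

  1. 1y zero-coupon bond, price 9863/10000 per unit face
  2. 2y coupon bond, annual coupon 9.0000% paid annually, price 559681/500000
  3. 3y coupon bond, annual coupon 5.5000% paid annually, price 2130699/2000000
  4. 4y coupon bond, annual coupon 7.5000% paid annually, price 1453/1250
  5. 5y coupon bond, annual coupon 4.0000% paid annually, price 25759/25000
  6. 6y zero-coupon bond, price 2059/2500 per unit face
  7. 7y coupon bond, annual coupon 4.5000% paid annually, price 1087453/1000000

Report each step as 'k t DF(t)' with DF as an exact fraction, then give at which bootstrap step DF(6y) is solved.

1 1 9863/10000
2 2 1891/2000
3 3 9091/10000
4 4 8831/10000
5 5 339/400
6 6 2059/2500
7 7 8083/10000
DF(6y) is solved at step 6

step 1 [1y] zero: DF = P = 9863/10000 ≈ 0.986300
step 2 [2y] bond c/1=9/100: DF=(559681/500000 − 9/100·(0.986300))/(1+9/100) = 1891/2000 ≈ 0.945500
step 3 [3y] bond c/1=11/200: DF=(2130699/2000000 − 11/200·(0.986300+0.945500))/(1+11/200) = 9091/10000 ≈ 0.909100
step 4 [4y] bond c/1=3/40: DF=(1453/1250 − 3/40·(0.986300+0.945500+0.909100))/(1+3/40) = 8831/10000 ≈ 0.883100
step 5 [5y] bond c/1=1/25: DF=(25759/25000 − 1/25·(0.986300+0.945500+0.909100+0.883100))/(1+1/25) = 339/400 ≈ 0.847500
step 6 [6y] zero: DF = P = 2059/2500 ≈ 0.823600
step 7 [7y] bond c/1=9/200: DF=(1087453/1000000 − 9/200·(0.986300+0.945500+0.909100+0.883100+0.847500+0.823600))/(1+9/200) = 8083/10000 ≈ 0.808300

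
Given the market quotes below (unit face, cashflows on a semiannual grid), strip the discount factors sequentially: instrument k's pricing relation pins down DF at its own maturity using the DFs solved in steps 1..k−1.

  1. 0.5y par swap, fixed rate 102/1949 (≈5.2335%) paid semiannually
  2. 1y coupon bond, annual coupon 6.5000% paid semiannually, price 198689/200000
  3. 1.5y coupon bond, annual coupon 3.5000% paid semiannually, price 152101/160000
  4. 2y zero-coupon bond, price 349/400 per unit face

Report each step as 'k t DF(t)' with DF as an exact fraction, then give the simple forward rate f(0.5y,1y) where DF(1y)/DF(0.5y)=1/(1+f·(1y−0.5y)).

1 1/2 1949/2000
2 1 1863/2000
3 3/2 1803/2000
4 2 349/400
f(0.5y,1y) = ((1949/2000)/(1863/2000) − 1)/(1/2) = 172/1863 ≈ 9.2324%

step 1 [0.5y] swap r/2=51/1949: DF=(1 − 51/1949·(0))/(1+51/1949) = 1949/2000 ≈ 0.974500
step 2 [1y] bond c/2=13/400: DF=(198689/200000 − 13/400·(0.974500))/(1+13/400) = 1863/2000 ≈ 0.931500
step 3 [1.5y] bond c/2=7/400: DF=(152101/160000 − 7/400·(0.974500+0.931500))/(1+7/400) = 1803/2000 ≈ 0.901500
step 4 [2y] zero: DF = P = 349/400 ≈ 0.872500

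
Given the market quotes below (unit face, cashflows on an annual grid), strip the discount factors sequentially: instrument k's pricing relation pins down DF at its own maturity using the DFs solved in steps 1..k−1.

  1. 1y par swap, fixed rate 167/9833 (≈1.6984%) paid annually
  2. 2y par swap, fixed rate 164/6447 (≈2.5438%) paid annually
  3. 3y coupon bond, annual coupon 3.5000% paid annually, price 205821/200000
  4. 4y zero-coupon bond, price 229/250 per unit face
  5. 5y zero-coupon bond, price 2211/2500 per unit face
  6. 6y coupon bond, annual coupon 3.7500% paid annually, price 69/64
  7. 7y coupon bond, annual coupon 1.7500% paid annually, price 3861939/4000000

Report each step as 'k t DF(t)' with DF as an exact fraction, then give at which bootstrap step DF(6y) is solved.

1 1 9833/10000
2 2 2377/2500
3 3 9289/10000
4 4 229/250
5 5 2211/2500
6 6 4353/5000
7 7 8537/10000
DF(6y) is solved at step 6

step 1 [1y] swap r/1=167/9833: DF=(1 − 167/9833·(0))/(1+167/9833) = 9833/10000 ≈ 0.983300
step 2 [2y] swap r/1=164/6447: DF=(1 − 164/6447·(0.983300))/(1+164/6447) = 2377/2500 ≈ 0.950800
step 3 [3y] bond c/1=7/200: DF=(205821/200000 − 7/200·(0.983300+0.950800))/(1+7/200) = 9289/10000 ≈ 0.928900
step 4 [4y] zero: DF = P = 229/250 ≈ 0.916000
step 5 [5y] zero: DF = P = 2211/2500 ≈ 0.884400
step 6 [6y] bond c/1=3/80: DF=(69/64 − 3/80·(0.983300+0.950800+0.928900+0.916000+0.884400))/(1+3/80) = 4353/5000 ≈ 0.870600
step 7 [7y] bond c/1=7/400: DF=(3861939/4000000 − 7/400·(0.983300+0.950800+0.928900+0.916000+0.884400+0.870600))/(1+7/400) = 8537/10000 ≈ 0.853700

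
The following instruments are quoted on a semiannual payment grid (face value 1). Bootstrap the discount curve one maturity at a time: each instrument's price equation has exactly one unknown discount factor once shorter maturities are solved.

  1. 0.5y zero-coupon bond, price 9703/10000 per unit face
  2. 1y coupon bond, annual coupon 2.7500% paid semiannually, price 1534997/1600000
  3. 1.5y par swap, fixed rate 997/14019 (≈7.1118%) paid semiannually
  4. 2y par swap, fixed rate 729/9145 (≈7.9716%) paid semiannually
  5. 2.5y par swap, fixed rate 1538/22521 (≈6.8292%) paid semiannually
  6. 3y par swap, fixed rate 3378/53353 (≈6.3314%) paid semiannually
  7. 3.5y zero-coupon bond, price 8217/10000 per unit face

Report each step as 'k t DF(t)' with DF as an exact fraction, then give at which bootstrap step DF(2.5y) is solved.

step 1 [0.5y] zero: DF = P = 9703/10000 ≈ 0.970300
step 2 [1y] bond c/2=11/800: DF=(1534997/1600000 − 11/800·(0.970300))/(1+11/800) = 2333/2500 ≈ 0.933200
step 3 [1.5y] swap r/2=997/28038: DF=(1 − 997/28038·(0.970300+0.933200))/(1+997/28038) = 9003/10000 ≈ 0.900300
step 4 [2y] swap r/2=729/18290: DF=(1 − 729/18290·(0.970300+0.933200+0.900300))/(1+729/18290) = 4271/5000 ≈ 0.854200
step 5 [2.5y] swap r/2=769/22521: DF=(1 − 769/22521·(0.970300+0.933200+0.900300+0.854200))/(1+769/22521) = 4231/5000 ≈ 0.846200
step 6 [3y] swap r/2=1689/53353: DF=(1 − 1689/53353·(0.970300+0.933200+0.900300+0.854200+0.846200))/(1+1689/53353) = 8311/10000 ≈ 0.831100
step 7 [3.5y] zero: DF = P = 8217/10000 ≈ 0.821700

1 1/2 9703/10000
2 1 2333/2500
3 3/2 9003/10000
4 2 4271/5000
5 5/2 4231/5000
6 3 8311/10000
7 7/2 8217/10000
DF(2.5y) is solved at step 5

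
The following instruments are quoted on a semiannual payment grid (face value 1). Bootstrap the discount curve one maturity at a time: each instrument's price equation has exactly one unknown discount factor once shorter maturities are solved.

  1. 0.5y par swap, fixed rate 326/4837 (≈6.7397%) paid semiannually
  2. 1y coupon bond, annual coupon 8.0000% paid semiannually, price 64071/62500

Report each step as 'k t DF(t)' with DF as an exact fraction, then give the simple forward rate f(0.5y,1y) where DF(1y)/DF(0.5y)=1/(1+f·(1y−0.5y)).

1 1/2 4837/5000
2 1 1897/2000
f(0.5y,1y) = ((4837/5000)/(1897/2000) − 1)/(1/2) = 54/1355 ≈ 3.9852%

step 1 [0.5y] swap r/2=163/4837: DF=(1 − 163/4837·(0))/(1+163/4837) = 4837/5000 ≈ 0.967400
step 2 [1y] bond c/2=1/25: DF=(64071/62500 − 1/25·(0.967400))/(1+1/25) = 1897/2000 ≈ 0.948500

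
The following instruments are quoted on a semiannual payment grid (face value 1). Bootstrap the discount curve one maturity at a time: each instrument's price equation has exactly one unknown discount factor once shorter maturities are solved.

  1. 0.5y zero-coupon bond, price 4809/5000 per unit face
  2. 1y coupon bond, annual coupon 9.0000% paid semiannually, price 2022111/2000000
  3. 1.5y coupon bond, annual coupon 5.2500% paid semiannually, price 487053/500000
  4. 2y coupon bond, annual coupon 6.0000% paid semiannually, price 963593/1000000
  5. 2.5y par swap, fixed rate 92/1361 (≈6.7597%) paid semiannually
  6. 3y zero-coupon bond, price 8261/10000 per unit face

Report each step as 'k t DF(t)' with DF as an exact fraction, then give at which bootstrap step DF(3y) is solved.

1 1/2 4809/5000
2 1 9261/10000
3 3/2 9009/10000
4 2 8543/10000
5 5/2 4241/5000
6 3 8261/10000
DF(3y) is solved at step 6

step 1 [0.5y] zero: DF = P = 4809/5000 ≈ 0.961800
step 2 [1y] bond c/2=9/200: DF=(2022111/2000000 − 9/200·(0.961800))/(1+9/200) = 9261/10000 ≈ 0.926100
step 3 [1.5y] bond c/2=21/800: DF=(487053/500000 − 21/800·(0.961800+0.926100))/(1+21/800) = 9009/10000 ≈ 0.900900
step 4 [2y] bond c/2=3/100: DF=(963593/1000000 − 3/100·(0.961800+0.926100+0.900900))/(1+3/100) = 8543/10000 ≈ 0.854300
step 5 [2.5y] swap r/2=46/1361: DF=(1 − 46/1361·(0.961800+0.926100+0.900900+0.854300))/(1+46/1361) = 4241/5000 ≈ 0.848200
step 6 [3y] zero: DF = P = 8261/10000 ≈ 0.826100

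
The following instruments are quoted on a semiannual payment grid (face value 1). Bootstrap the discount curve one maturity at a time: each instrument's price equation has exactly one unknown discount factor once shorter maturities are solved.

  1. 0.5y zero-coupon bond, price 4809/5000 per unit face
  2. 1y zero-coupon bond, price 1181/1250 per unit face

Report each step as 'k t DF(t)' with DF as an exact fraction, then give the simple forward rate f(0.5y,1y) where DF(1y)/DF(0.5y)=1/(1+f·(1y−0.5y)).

step 1 [0.5y] zero: DF = P = 4809/5000 ≈ 0.961800
step 2 [1y] zero: DF = P = 1181/1250 ≈ 0.944800

1 1/2 4809/5000
2 1 1181/1250
f(0.5y,1y) = ((4809/5000)/(1181/1250) − 1)/(1/2) = 85/2362 ≈ 3.5986%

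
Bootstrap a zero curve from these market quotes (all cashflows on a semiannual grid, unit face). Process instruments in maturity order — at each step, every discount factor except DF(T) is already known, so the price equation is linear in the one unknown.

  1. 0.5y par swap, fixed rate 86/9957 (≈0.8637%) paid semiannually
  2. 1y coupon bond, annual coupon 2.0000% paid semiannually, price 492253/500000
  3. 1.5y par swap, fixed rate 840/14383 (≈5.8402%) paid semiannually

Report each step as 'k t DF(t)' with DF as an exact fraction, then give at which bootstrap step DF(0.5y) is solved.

1 1/2 9957/10000
2 1 9649/10000
3 3/2 229/250
DF(0.5y) is solved at step 1

step 1 [0.5y] swap r/2=43/9957: DF=(1 − 43/9957·(0))/(1+43/9957) = 9957/10000 ≈ 0.995700
step 2 [1y] bond c/2=1/100: DF=(492253/500000 − 1/100·(0.995700))/(1+1/100) = 9649/10000 ≈ 0.964900
step 3 [1.5y] swap r/2=420/14383: DF=(1 − 420/14383·(0.995700+0.964900))/(1+420/14383) = 229/250 ≈ 0.916000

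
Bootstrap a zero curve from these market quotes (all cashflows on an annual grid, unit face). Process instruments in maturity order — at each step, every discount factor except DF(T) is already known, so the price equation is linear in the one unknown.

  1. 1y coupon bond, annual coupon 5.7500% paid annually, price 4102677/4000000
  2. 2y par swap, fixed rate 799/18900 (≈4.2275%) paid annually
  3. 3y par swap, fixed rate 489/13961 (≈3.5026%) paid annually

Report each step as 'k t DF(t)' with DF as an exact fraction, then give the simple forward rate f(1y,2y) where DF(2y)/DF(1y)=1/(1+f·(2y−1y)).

1 1 9699/10000
2 2 9201/10000
3 3 4511/5000
f(1y,2y) = ((9699/10000)/(9201/10000) − 1)/(1) = 166/3067 ≈ 5.4125%

step 1 [1y] bond c/1=23/400: DF=(4102677/4000000 − 23/400·(0))/(1+23/400) = 9699/10000 ≈ 0.969900
step 2 [2y] swap r/1=799/18900: DF=(1 − 799/18900·(0.969900))/(1+799/18900) = 9201/10000 ≈ 0.920100
step 3 [3y] swap r/1=489/13961: DF=(1 − 489/13961·(0.969900+0.920100))/(1+489/13961) = 4511/5000 ≈ 0.902200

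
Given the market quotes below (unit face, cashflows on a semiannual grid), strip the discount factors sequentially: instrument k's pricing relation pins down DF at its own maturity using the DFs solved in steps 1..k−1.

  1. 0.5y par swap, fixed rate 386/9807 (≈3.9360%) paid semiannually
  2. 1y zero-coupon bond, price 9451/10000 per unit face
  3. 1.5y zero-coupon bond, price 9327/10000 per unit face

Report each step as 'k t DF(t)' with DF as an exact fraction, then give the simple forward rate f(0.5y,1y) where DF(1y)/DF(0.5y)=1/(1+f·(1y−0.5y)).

1 1/2 9807/10000
2 1 9451/10000
3 3/2 9327/10000
f(0.5y,1y) = ((9807/10000)/(9451/10000) − 1)/(1/2) = 712/9451 ≈ 7.5336%

step 1 [0.5y] swap r/2=193/9807: DF=(1 − 193/9807·(0))/(1+193/9807) = 9807/10000 ≈ 0.980700
step 2 [1y] zero: DF = P = 9451/10000 ≈ 0.945100
step 3 [1.5y] zero: DF = P = 9327/10000 ≈ 0.932700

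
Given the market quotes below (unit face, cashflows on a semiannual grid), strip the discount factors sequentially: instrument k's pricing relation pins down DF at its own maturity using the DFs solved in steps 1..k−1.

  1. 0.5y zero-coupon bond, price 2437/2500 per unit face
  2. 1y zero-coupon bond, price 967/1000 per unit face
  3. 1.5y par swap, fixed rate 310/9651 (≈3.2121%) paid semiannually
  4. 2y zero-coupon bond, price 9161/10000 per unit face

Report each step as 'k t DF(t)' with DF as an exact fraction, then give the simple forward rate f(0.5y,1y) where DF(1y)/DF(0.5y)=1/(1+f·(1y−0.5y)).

1 1/2 2437/2500
2 1 967/1000
3 3/2 1907/2000
4 2 9161/10000
f(0.5y,1y) = ((2437/2500)/(967/1000) − 1)/(1/2) = 78/4835 ≈ 1.6132%

step 1 [0.5y] zero: DF = P = 2437/2500 ≈ 0.974800
step 2 [1y] zero: DF = P = 967/1000 ≈ 0.967000
step 3 [1.5y] swap r/2=155/9651: DF=(1 − 155/9651·(0.974800+0.967000))/(1+155/9651) = 1907/2000 ≈ 0.953500
step 4 [2y] zero: DF = P = 9161/10000 ≈ 0.916100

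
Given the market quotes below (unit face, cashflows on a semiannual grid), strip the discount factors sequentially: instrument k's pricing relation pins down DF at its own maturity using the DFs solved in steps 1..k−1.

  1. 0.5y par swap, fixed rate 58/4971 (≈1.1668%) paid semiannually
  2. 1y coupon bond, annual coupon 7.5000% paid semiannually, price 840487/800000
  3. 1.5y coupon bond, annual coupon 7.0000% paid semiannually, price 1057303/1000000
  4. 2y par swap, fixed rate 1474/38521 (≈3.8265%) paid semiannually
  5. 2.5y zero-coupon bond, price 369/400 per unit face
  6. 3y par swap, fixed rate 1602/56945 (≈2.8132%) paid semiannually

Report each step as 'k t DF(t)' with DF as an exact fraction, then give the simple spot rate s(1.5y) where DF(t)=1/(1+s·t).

step 1 [0.5y] swap r/2=29/4971: DF=(1 − 29/4971·(0))/(1+29/4971) = 4971/5000 ≈ 0.994200
step 2 [1y] bond c/2=3/80: DF=(840487/800000 − 3/80·(0.994200))/(1+3/80) = 9767/10000 ≈ 0.976700
step 3 [1.5y] bond c/2=7/200: DF=(1057303/1000000 − 7/200·(0.994200+0.976700))/(1+7/200) = 9549/10000 ≈ 0.954900
step 4 [2y] swap r/2=737/38521: DF=(1 − 737/38521·(0.994200+0.976700+0.954900))/(1+737/38521) = 9263/10000 ≈ 0.926300
step 5 [2.5y] zero: DF = P = 369/400 ≈ 0.922500
step 6 [3y] swap r/2=801/56945: DF=(1 − 801/56945·(0.994200+0.976700+0.954900+0.926300+0.922500))/(1+801/56945) = 9199/10000 ≈ 0.919900

1 1/2 4971/5000
2 1 9767/10000
3 3/2 9549/10000
4 2 9263/10000
5 5/2 369/400
6 3 9199/10000
s(1.5y) = (1/(9549/10000) − 1)/(3/2) = 902/28647 ≈ 3.1487%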